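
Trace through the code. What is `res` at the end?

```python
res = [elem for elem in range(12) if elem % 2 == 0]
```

Let's trace through this code step by step.

Initialize: res = [elem for elem in range(12) if elem % 2 == 0]

After execution: res = [0, 2, 4, 6, 8, 10]
[0, 2, 4, 6, 8, 10]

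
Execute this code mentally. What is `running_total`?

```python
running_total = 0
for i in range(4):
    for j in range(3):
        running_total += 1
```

Let's trace through this code step by step.

Initialize: running_total = 0
Entering loop: for i in range(4):

After execution: running_total = 12
12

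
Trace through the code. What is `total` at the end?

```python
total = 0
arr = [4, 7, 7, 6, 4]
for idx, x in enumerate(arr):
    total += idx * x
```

Let's trace through this code step by step.

Initialize: total = 0
Initialize: arr = [4, 7, 7, 6, 4]
Entering loop: for idx, x in enumerate(arr):

After execution: total = 55
55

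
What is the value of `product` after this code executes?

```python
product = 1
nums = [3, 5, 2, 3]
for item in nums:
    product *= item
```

Let's trace through this code step by step.

Initialize: product = 1
Initialize: nums = [3, 5, 2, 3]
Entering loop: for item in nums:

After execution: product = 90
90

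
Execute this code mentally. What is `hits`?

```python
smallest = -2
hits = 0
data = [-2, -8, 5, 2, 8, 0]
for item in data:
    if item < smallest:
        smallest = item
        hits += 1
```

Let's trace through this code step by step.

Initialize: smallest = -2
Initialize: hits = 0
Initialize: data = [-2, -8, 5, 2, 8, 0]
Entering loop: for item in data:

After execution: hits = 1
1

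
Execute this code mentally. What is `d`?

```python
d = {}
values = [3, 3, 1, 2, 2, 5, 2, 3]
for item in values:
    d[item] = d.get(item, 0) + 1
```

Let's trace through this code step by step.

Initialize: d = {}
Initialize: values = [3, 3, 1, 2, 2, 5, 2, 3]
Entering loop: for item in values:

After execution: d = {3: 3, 1: 1, 2: 3, 5: 1}
{3: 3, 1: 1, 2: 3, 5: 1}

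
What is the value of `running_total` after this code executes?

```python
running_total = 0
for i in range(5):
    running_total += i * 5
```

Let's trace through this code step by step.

Initialize: running_total = 0
Entering loop: for i in range(5):

After execution: running_total = 50
50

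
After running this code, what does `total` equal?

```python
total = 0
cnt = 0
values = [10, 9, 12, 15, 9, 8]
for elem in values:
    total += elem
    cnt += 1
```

Let's trace through this code step by step.

Initialize: total = 0
Initialize: cnt = 0
Initialize: values = [10, 9, 12, 15, 9, 8]
Entering loop: for elem in values:

After execution: total = 63
63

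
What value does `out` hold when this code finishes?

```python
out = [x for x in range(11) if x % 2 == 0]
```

Let's trace through this code step by step.

Initialize: out = [x for x in range(11) if x % 2 == 0]

After execution: out = [0, 2, 4, 6, 8, 10]
[0, 2, 4, 6, 8, 10]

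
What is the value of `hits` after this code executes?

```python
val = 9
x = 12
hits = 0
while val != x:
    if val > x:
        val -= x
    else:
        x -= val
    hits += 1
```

Let's trace through this code step by step.

Initialize: val = 9
Initialize: x = 12
Initialize: hits = 0
Entering loop: while val != x:

After execution: hits = 3
3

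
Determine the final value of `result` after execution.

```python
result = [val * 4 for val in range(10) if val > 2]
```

Let's trace through this code step by step.

Initialize: result = [val * 4 for val in range(10) if val > 2]

After execution: result = [12, 16, 20, 24, 28, 32, 36]
[12, 16, 20, 24, 28, 32, 36]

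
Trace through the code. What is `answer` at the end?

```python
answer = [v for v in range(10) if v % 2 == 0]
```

Let's trace through this code step by step.

Initialize: answer = [v for v in range(10) if v % 2 == 0]

After execution: answer = [0, 2, 4, 6, 8]
[0, 2, 4, 6, 8]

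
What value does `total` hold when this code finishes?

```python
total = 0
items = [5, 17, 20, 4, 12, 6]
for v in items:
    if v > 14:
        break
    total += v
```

Let's trace through this code step by step.

Initialize: total = 0
Initialize: items = [5, 17, 20, 4, 12, 6]
Entering loop: for v in items:

After execution: total = 5
5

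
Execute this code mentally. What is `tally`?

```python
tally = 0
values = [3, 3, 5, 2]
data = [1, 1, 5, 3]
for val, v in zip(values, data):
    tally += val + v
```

Let's trace through this code step by step.

Initialize: tally = 0
Initialize: values = [3, 3, 5, 2]
Initialize: data = [1, 1, 5, 3]
Entering loop: for val, v in zip(values, data):

After execution: tally = 23
23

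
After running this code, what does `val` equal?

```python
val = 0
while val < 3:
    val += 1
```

Let's trace through this code step by step.

Initialize: val = 0
Entering loop: while val < 3:

After execution: val = 3
3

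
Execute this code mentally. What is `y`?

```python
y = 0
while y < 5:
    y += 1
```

Let's trace through this code step by step.

Initialize: y = 0
Entering loop: while y < 5:

After execution: y = 5
5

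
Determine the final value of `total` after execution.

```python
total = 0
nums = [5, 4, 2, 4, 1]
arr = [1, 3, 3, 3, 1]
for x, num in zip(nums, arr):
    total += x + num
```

Let's trace through this code step by step.

Initialize: total = 0
Initialize: nums = [5, 4, 2, 4, 1]
Initialize: arr = [1, 3, 3, 3, 1]
Entering loop: for x, num in zip(nums, arr):

After execution: total = 27
27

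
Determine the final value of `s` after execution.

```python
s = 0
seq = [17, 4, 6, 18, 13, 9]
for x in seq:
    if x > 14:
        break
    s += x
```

Let's trace through this code step by step.

Initialize: s = 0
Initialize: seq = [17, 4, 6, 18, 13, 9]
Entering loop: for x in seq:

After execution: s = 0
0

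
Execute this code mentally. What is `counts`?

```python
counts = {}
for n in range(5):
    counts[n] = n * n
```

Let's trace through this code step by step.

Initialize: counts = {}
Entering loop: for n in range(5):

After execution: counts = {0: 0, 1: 1, 2: 4, 3: 9, 4: 16}
{0: 0, 1: 1, 2: 4, 3: 9, 4: 16}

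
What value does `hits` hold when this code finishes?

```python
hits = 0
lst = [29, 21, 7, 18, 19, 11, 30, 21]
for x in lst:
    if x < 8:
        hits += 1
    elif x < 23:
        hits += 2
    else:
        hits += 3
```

Let's trace through this code step by step.

Initialize: hits = 0
Initialize: lst = [29, 21, 7, 18, 19, 11, 30, 21]
Entering loop: for x in lst:

After execution: hits = 17
17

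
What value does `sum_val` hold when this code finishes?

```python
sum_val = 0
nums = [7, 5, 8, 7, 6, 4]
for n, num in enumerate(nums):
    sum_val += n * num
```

Let's trace through this code step by step.

Initialize: sum_val = 0
Initialize: nums = [7, 5, 8, 7, 6, 4]
Entering loop: for n, num in enumerate(nums):

After execution: sum_val = 86
86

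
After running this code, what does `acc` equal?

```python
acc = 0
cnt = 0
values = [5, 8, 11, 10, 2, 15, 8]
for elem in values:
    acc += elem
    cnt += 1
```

Let's trace through this code step by step.

Initialize: acc = 0
Initialize: cnt = 0
Initialize: values = [5, 8, 11, 10, 2, 15, 8]
Entering loop: for elem in values:

After execution: acc = 59
59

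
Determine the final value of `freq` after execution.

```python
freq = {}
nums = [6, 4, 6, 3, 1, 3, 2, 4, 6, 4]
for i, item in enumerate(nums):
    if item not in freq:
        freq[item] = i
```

Let's trace through this code step by step.

Initialize: freq = {}
Initialize: nums = [6, 4, 6, 3, 1, 3, 2, 4, 6, 4]
Entering loop: for i, item in enumerate(nums):

After execution: freq = {6: 0, 4: 1, 3: 3, 1: 4, 2: 6}
{6: 0, 4: 1, 3: 3, 1: 4, 2: 6}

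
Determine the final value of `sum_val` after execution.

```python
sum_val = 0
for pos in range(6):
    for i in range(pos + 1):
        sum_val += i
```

Let's trace through this code step by step.

Initialize: sum_val = 0
Entering loop: for pos in range(6):

After execution: sum_val = 35
35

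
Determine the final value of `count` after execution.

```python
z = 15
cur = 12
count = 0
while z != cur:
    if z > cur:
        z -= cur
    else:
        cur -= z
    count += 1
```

Let's trace through this code step by step.

Initialize: z = 15
Initialize: cur = 12
Initialize: count = 0
Entering loop: while z != cur:

After execution: count = 4
4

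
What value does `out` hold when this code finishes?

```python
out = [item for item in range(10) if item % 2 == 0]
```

Let's trace through this code step by step.

Initialize: out = [item for item in range(10) if item % 2 == 0]

After execution: out = [0, 2, 4, 6, 8]
[0, 2, 4, 6, 8]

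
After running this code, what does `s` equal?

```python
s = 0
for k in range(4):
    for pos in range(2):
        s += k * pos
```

Let's trace through this code step by step.

Initialize: s = 0
Entering loop: for k in range(4):

After execution: s = 6
6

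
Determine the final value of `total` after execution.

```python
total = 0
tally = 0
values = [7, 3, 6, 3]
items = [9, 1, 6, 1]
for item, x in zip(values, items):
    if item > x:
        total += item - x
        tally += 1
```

Let's trace through this code step by step.

Initialize: total = 0
Initialize: tally = 0
Initialize: values = [7, 3, 6, 3]
Initialize: items = [9, 1, 6, 1]
Entering loop: for item, x in zip(values, items):

After execution: total = 4
4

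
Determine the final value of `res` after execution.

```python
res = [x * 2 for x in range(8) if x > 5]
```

Let's trace through this code step by step.

Initialize: res = [x * 2 for x in range(8) if x > 5]

After execution: res = [12, 14]
[12, 14]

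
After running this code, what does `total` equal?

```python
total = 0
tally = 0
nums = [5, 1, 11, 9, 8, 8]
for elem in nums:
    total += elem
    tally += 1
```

Let's trace through this code step by step.

Initialize: total = 0
Initialize: tally = 0
Initialize: nums = [5, 1, 11, 9, 8, 8]
Entering loop: for elem in nums:

After execution: total = 42
42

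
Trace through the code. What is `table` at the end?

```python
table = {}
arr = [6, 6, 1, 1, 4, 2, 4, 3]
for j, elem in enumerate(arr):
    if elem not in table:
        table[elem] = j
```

Let's trace through this code step by step.

Initialize: table = {}
Initialize: arr = [6, 6, 1, 1, 4, 2, 4, 3]
Entering loop: for j, elem in enumerate(arr):

After execution: table = {6: 0, 1: 2, 4: 4, 2: 5, 3: 7}
{6: 0, 1: 2, 4: 4, 2: 5, 3: 7}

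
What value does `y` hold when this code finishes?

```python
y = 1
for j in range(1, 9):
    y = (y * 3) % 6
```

Let's trace through this code step by step.

Initialize: y = 1
Entering loop: for j in range(1, 9):

After execution: y = 3
3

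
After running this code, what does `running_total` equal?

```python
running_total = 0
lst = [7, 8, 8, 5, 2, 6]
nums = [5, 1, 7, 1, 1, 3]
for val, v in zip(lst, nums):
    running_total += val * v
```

Let's trace through this code step by step.

Initialize: running_total = 0
Initialize: lst = [7, 8, 8, 5, 2, 6]
Initialize: nums = [5, 1, 7, 1, 1, 3]
Entering loop: for val, v in zip(lst, nums):

After execution: running_total = 124
124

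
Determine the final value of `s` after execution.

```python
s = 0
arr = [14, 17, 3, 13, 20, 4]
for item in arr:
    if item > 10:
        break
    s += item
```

Let's trace through this code step by step.

Initialize: s = 0
Initialize: arr = [14, 17, 3, 13, 20, 4]
Entering loop: for item in arr:

After execution: s = 0
0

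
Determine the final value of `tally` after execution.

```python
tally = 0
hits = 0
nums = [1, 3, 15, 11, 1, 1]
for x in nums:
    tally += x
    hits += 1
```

Let's trace through this code step by step.

Initialize: tally = 0
Initialize: hits = 0
Initialize: nums = [1, 3, 15, 11, 1, 1]
Entering loop: for x in nums:

After execution: tally = 32
32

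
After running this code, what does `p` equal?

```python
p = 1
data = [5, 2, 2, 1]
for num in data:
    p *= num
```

Let's trace through this code step by step.

Initialize: p = 1
Initialize: data = [5, 2, 2, 1]
Entering loop: for num in data:

After execution: p = 20
20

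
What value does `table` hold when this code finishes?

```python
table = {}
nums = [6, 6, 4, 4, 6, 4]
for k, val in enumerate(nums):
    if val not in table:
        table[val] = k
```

Let's trace through this code step by step.

Initialize: table = {}
Initialize: nums = [6, 6, 4, 4, 6, 4]
Entering loop: for k, val in enumerate(nums):

After execution: table = {6: 0, 4: 2}
{6: 0, 4: 2}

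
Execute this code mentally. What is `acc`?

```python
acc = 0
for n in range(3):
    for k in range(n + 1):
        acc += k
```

Let's trace through this code step by step.

Initialize: acc = 0
Entering loop: for n in range(3):

After execution: acc = 4
4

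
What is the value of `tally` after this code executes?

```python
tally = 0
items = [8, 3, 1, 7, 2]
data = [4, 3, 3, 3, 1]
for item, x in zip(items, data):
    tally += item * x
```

Let's trace through this code step by step.

Initialize: tally = 0
Initialize: items = [8, 3, 1, 7, 2]
Initialize: data = [4, 3, 3, 3, 1]
Entering loop: for item, x in zip(items, data):

After execution: tally = 67
67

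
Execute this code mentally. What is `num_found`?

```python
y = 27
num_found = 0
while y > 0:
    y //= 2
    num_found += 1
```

Let's trace through this code step by step.

Initialize: y = 27
Initialize: num_found = 0
Entering loop: while y > 0:

After execution: num_found = 5
5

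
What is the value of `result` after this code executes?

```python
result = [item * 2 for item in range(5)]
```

Let's trace through this code step by step.

Initialize: result = [item * 2 for item in range(5)]

After execution: result = [0, 2, 4, 6, 8]
[0, 2, 4, 6, 8]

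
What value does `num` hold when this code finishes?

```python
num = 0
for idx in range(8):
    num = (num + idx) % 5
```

Let's trace through this code step by step.

Initialize: num = 0
Entering loop: for idx in range(8):

After execution: num = 3
3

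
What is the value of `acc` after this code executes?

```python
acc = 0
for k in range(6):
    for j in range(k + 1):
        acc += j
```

Let's trace through this code step by step.

Initialize: acc = 0
Entering loop: for k in range(6):

After execution: acc = 35
35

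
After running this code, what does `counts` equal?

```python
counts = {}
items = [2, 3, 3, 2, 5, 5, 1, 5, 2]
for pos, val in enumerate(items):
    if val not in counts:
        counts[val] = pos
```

Let's trace through this code step by step.

Initialize: counts = {}
Initialize: items = [2, 3, 3, 2, 5, 5, 1, 5, 2]
Entering loop: for pos, val in enumerate(items):

After execution: counts = {2: 0, 3: 1, 5: 4, 1: 6}
{2: 0, 3: 1, 5: 4, 1: 6}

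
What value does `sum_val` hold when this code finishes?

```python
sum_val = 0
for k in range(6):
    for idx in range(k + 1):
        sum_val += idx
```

Let's trace through this code step by step.

Initialize: sum_val = 0
Entering loop: for k in range(6):

After execution: sum_val = 35
35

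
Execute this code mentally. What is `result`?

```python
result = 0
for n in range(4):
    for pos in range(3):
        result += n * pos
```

Let's trace through this code step by step.

Initialize: result = 0
Entering loop: for n in range(4):

After execution: result = 18
18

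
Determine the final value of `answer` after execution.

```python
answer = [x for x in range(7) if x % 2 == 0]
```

Let's trace through this code step by step.

Initialize: answer = [x for x in range(7) if x % 2 == 0]

After execution: answer = [0, 2, 4, 6]
[0, 2, 4, 6]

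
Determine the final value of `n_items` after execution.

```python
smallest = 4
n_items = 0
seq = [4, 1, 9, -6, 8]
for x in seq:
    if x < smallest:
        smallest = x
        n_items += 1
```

Let's trace through this code step by step.

Initialize: smallest = 4
Initialize: n_items = 0
Initialize: seq = [4, 1, 9, -6, 8]
Entering loop: for x in seq:

After execution: n_items = 2
2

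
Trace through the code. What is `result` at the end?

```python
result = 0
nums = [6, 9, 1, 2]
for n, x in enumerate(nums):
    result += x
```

Let's trace through this code step by step.

Initialize: result = 0
Initialize: nums = [6, 9, 1, 2]
Entering loop: for n, x in enumerate(nums):

After execution: result = 18
18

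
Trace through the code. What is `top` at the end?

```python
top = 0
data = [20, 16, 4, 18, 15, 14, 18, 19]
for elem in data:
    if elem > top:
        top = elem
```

Let's trace through this code step by step.

Initialize: top = 0
Initialize: data = [20, 16, 4, 18, 15, 14, 18, 19]
Entering loop: for elem in data:

After execution: top = 20
20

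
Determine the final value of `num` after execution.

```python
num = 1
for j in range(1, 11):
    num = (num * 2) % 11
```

Let's trace through this code step by step.

Initialize: num = 1
Entering loop: for j in range(1, 11):

After execution: num = 1
1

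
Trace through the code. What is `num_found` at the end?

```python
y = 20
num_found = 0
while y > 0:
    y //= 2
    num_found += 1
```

Let's trace through this code step by step.

Initialize: y = 20
Initialize: num_found = 0
Entering loop: while y > 0:

After execution: num_found = 5
5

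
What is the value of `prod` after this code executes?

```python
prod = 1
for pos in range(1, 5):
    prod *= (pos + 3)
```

Let's trace through this code step by step.

Initialize: prod = 1
Entering loop: for pos in range(1, 5):

After execution: prod = 840
840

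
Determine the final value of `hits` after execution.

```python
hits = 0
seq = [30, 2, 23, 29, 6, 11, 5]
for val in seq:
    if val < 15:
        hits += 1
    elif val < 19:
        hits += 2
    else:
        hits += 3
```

Let's trace through this code step by step.

Initialize: hits = 0
Initialize: seq = [30, 2, 23, 29, 6, 11, 5]
Entering loop: for val in seq:

After execution: hits = 13
13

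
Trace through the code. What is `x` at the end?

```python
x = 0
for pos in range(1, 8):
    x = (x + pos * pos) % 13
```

Let's trace through this code step by step.

Initialize: x = 0
Entering loop: for pos in range(1, 8):

After execution: x = 10
10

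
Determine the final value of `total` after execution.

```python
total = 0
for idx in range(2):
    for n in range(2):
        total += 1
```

Let's trace through this code step by step.

Initialize: total = 0
Entering loop: for idx in range(2):

After execution: total = 4
4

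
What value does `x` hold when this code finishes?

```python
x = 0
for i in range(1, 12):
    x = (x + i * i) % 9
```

Let's trace through this code step by step.

Initialize: x = 0
Entering loop: for i in range(1, 12):

After execution: x = 2
2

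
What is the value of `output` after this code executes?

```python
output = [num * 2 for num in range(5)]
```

Let's trace through this code step by step.

Initialize: output = [num * 2 for num in range(5)]

After execution: output = [0, 2, 4, 6, 8]
[0, 2, 4, 6, 8]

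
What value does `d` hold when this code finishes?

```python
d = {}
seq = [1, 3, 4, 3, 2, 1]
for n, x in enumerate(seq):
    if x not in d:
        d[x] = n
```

Let's trace through this code step by step.

Initialize: d = {}
Initialize: seq = [1, 3, 4, 3, 2, 1]
Entering loop: for n, x in enumerate(seq):

After execution: d = {1: 0, 3: 1, 4: 2, 2: 4}
{1: 0, 3: 1, 4: 2, 2: 4}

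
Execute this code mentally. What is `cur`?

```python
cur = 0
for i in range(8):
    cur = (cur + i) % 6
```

Let's trace through this code step by step.

Initialize: cur = 0
Entering loop: for i in range(8):

After execution: cur = 4
4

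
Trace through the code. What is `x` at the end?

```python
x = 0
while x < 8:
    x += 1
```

Let's trace through this code step by step.

Initialize: x = 0
Entering loop: while x < 8:

After execution: x = 8
8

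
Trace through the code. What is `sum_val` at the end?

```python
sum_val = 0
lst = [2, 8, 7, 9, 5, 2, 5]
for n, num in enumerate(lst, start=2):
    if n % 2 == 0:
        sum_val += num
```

Let's trace through this code step by step.

Initialize: sum_val = 0
Initialize: lst = [2, 8, 7, 9, 5, 2, 5]
Entering loop: for n, num in enumerate(lst, start=2):

After execution: sum_val = 19
19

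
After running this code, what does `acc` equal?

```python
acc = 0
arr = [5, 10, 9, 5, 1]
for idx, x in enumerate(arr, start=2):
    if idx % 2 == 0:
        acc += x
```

Let's trace through this code step by step.

Initialize: acc = 0
Initialize: arr = [5, 10, 9, 5, 1]
Entering loop: for idx, x in enumerate(arr, start=2):

After execution: acc = 15
15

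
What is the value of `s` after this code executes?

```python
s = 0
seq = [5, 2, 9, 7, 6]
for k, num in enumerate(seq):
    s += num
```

Let's trace through this code step by step.

Initialize: s = 0
Initialize: seq = [5, 2, 9, 7, 6]
Entering loop: for k, num in enumerate(seq):

After execution: s = 29
29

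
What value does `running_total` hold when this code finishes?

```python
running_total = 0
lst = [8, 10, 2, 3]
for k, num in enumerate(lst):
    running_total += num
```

Let's trace through this code step by step.

Initialize: running_total = 0
Initialize: lst = [8, 10, 2, 3]
Entering loop: for k, num in enumerate(lst):

After execution: running_total = 23
23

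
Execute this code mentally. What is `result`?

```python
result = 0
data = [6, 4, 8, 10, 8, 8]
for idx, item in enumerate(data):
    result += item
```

Let's trace through this code step by step.

Initialize: result = 0
Initialize: data = [6, 4, 8, 10, 8, 8]
Entering loop: for idx, item in enumerate(data):

After execution: result = 44
44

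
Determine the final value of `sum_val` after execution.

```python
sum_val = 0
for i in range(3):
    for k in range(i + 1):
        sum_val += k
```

Let's trace through this code step by step.

Initialize: sum_val = 0
Entering loop: for i in range(3):

After execution: sum_val = 4
4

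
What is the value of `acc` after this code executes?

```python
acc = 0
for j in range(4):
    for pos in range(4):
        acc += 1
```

Let's trace through this code step by step.

Initialize: acc = 0
Entering loop: for j in range(4):

After execution: acc = 16
16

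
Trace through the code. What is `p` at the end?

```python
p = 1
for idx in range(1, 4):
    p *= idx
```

Let's trace through this code step by step.

Initialize: p = 1
Entering loop: for idx in range(1, 4):

After execution: p = 6
6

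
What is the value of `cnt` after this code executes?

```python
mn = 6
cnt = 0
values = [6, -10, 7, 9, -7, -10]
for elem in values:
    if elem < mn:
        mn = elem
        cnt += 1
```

Let's trace through this code step by step.

Initialize: mn = 6
Initialize: cnt = 0
Initialize: values = [6, -10, 7, 9, -7, -10]
Entering loop: for elem in values:

After execution: cnt = 1
1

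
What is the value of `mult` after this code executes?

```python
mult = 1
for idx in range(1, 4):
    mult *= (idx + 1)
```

Let's trace through this code step by step.

Initialize: mult = 1
Entering loop: for idx in range(1, 4):

After execution: mult = 24
24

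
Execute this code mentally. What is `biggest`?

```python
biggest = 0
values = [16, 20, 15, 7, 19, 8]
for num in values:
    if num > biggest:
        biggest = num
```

Let's trace through this code step by step.

Initialize: biggest = 0
Initialize: values = [16, 20, 15, 7, 19, 8]
Entering loop: for num in values:

After execution: biggest = 20
20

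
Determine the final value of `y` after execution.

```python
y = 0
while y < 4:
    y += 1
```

Let's trace through this code step by step.

Initialize: y = 0
Entering loop: while y < 4:

After execution: y = 4
4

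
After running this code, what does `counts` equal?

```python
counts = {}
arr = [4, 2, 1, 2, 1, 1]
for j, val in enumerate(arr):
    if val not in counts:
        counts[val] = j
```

Let's trace through this code step by step.

Initialize: counts = {}
Initialize: arr = [4, 2, 1, 2, 1, 1]
Entering loop: for j, val in enumerate(arr):

After execution: counts = {4: 0, 2: 1, 1: 2}
{4: 0, 2: 1, 1: 2}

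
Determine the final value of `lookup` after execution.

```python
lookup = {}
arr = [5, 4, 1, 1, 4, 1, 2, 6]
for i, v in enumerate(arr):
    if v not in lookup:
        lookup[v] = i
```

Let's trace through this code step by step.

Initialize: lookup = {}
Initialize: arr = [5, 4, 1, 1, 4, 1, 2, 6]
Entering loop: for i, v in enumerate(arr):

After execution: lookup = {5: 0, 4: 1, 1: 2, 2: 6, 6: 7}
{5: 0, 4: 1, 1: 2, 2: 6, 6: 7}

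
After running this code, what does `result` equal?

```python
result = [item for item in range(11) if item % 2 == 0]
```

Let's trace through this code step by step.

Initialize: result = [item for item in range(11) if item % 2 == 0]

After execution: result = [0, 2, 4, 6, 8, 10]
[0, 2, 4, 6, 8, 10]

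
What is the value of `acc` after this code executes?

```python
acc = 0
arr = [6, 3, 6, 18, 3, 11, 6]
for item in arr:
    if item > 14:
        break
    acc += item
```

Let's trace through this code step by step.

Initialize: acc = 0
Initialize: arr = [6, 3, 6, 18, 3, 11, 6]
Entering loop: for item in arr:

After execution: acc = 15
15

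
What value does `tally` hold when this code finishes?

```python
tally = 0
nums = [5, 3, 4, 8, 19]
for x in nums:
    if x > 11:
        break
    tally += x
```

Let's trace through this code step by step.

Initialize: tally = 0
Initialize: nums = [5, 3, 4, 8, 19]
Entering loop: for x in nums:

After execution: tally = 20
20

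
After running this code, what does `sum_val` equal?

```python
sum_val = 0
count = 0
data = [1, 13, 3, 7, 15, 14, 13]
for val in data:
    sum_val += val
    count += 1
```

Let's trace through this code step by step.

Initialize: sum_val = 0
Initialize: count = 0
Initialize: data = [1, 13, 3, 7, 15, 14, 13]
Entering loop: for val in data:

After execution: sum_val = 66
66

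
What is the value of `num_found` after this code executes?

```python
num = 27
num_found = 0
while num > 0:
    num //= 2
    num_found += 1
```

Let's trace through this code step by step.

Initialize: num = 27
Initialize: num_found = 0
Entering loop: while num > 0:

After execution: num_found = 5
5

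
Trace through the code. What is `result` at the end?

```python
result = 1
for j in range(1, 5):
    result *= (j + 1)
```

Let's trace through this code step by step.

Initialize: result = 1
Entering loop: for j in range(1, 5):

After execution: result = 120
120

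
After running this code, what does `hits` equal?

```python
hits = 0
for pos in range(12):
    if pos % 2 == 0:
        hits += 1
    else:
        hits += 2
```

Let's trace through this code step by step.

Initialize: hits = 0
Entering loop: for pos in range(12):

After execution: hits = 18
18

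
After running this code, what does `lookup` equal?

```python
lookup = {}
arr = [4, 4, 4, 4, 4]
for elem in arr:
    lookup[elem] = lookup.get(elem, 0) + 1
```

Let's trace through this code step by step.

Initialize: lookup = {}
Initialize: arr = [4, 4, 4, 4, 4]
Entering loop: for elem in arr:

After execution: lookup = {4: 5}
{4: 5}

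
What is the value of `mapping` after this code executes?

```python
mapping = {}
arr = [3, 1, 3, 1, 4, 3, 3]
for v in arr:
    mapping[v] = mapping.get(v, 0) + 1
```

Let's trace through this code step by step.

Initialize: mapping = {}
Initialize: arr = [3, 1, 3, 1, 4, 3, 3]
Entering loop: for v in arr:

After execution: mapping = {3: 4, 1: 2, 4: 1}
{3: 4, 1: 2, 4: 1}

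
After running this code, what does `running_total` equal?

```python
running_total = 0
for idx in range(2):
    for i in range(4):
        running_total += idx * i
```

Let's trace through this code step by step.

Initialize: running_total = 0
Entering loop: for idx in range(2):

After execution: running_total = 6
6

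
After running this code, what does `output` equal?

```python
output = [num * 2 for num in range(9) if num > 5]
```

Let's trace through this code step by step.

Initialize: output = [num * 2 for num in range(9) if num > 5]

After execution: output = [12, 14, 16]
[12, 14, 16]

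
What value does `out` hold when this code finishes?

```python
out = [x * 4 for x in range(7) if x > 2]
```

Let's trace through this code step by step.

Initialize: out = [x * 4 for x in range(7) if x > 2]

After execution: out = [12, 16, 20, 24]
[12, 16, 20, 24]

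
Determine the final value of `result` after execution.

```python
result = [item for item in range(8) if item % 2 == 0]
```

Let's trace through this code step by step.

Initialize: result = [item for item in range(8) if item % 2 == 0]

After execution: result = [0, 2, 4, 6]
[0, 2, 4, 6]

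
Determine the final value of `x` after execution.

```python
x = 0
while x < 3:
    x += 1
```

Let's trace through this code step by step.

Initialize: x = 0
Entering loop: while x < 3:

After execution: x = 3
3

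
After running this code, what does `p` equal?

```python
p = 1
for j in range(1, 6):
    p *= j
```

Let's trace through this code step by step.

Initialize: p = 1
Entering loop: for j in range(1, 6):

After execution: p = 120
120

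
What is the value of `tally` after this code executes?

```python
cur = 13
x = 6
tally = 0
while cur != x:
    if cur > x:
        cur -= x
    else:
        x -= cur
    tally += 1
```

Let's trace through this code step by step.

Initialize: cur = 13
Initialize: x = 6
Initialize: tally = 0
Entering loop: while cur != x:

After execution: tally = 7
7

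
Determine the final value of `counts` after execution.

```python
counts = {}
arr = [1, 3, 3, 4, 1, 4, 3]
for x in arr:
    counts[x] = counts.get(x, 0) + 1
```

Let's trace through this code step by step.

Initialize: counts = {}
Initialize: arr = [1, 3, 3, 4, 1, 4, 3]
Entering loop: for x in arr:

After execution: counts = {1: 2, 3: 3, 4: 2}
{1: 2, 3: 3, 4: 2}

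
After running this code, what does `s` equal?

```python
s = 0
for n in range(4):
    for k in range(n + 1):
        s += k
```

Let's trace through this code step by step.

Initialize: s = 0
Entering loop: for n in range(4):

After execution: s = 10
10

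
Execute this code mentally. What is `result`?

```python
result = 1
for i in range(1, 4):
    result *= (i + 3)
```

Let's trace through this code step by step.

Initialize: result = 1
Entering loop: for i in range(1, 4):

After execution: result = 120
120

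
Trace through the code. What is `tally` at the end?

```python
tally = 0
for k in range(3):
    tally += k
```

Let's trace through this code step by step.

Initialize: tally = 0
Entering loop: for k in range(3):

After execution: tally = 3
3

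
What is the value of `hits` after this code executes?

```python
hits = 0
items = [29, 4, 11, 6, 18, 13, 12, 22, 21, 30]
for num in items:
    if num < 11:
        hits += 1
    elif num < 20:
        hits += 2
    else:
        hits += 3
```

Let's trace through this code step by step.

Initialize: hits = 0
Initialize: items = [29, 4, 11, 6, 18, 13, 12, 22, 21, 30]
Entering loop: for num in items:

After execution: hits = 22
22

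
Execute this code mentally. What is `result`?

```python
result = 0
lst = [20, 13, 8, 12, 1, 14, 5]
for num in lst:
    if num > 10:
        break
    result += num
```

Let's trace through this code step by step.

Initialize: result = 0
Initialize: lst = [20, 13, 8, 12, 1, 14, 5]
Entering loop: for num in lst:

After execution: result = 0
0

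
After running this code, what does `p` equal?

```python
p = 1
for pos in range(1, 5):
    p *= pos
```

Let's trace through this code step by step.

Initialize: p = 1
Entering loop: for pos in range(1, 5):

After execution: p = 24
24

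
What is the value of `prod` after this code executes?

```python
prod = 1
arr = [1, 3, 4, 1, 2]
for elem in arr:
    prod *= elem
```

Let's trace through this code step by step.

Initialize: prod = 1
Initialize: arr = [1, 3, 4, 1, 2]
Entering loop: for elem in arr:

After execution: prod = 24
24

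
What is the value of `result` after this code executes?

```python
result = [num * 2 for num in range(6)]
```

Let's trace through this code step by step.

Initialize: result = [num * 2 for num in range(6)]

After execution: result = [0, 2, 4, 6, 8, 10]
[0, 2, 4, 6, 8, 10]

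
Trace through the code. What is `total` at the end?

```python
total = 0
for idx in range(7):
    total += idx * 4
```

Let's trace through this code step by step.

Initialize: total = 0
Entering loop: for idx in range(7):

After execution: total = 84
84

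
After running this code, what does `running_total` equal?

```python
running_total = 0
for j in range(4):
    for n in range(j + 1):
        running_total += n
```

Let's trace through this code step by step.

Initialize: running_total = 0
Entering loop: for j in range(4):

After execution: running_total = 10
10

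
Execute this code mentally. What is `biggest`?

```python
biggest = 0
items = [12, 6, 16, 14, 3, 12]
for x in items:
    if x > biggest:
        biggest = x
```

Let's trace through this code step by step.

Initialize: biggest = 0
Initialize: items = [12, 6, 16, 14, 3, 12]
Entering loop: for x in items:

After execution: biggest = 16
16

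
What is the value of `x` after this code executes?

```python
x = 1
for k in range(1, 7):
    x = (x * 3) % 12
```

Let's trace through this code step by step.

Initialize: x = 1
Entering loop: for k in range(1, 7):

After execution: x = 9
9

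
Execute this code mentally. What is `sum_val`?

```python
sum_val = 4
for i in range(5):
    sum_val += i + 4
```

Let's trace through this code step by step.

Initialize: sum_val = 4
Entering loop: for i in range(5):

After execution: sum_val = 34
34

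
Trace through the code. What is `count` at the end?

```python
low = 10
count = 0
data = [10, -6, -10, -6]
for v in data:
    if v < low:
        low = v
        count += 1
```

Let's trace through this code step by step.

Initialize: low = 10
Initialize: count = 0
Initialize: data = [10, -6, -10, -6]
Entering loop: for v in data:

After execution: count = 2
2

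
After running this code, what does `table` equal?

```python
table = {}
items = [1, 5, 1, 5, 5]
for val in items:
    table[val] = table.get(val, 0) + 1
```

Let's trace through this code step by step.

Initialize: table = {}
Initialize: items = [1, 5, 1, 5, 5]
Entering loop: for val in items:

After execution: table = {1: 2, 5: 3}
{1: 2, 5: 3}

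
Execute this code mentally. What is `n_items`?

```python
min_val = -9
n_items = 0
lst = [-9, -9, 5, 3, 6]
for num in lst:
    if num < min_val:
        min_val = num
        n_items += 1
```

Let's trace through this code step by step.

Initialize: min_val = -9
Initialize: n_items = 0
Initialize: lst = [-9, -9, 5, 3, 6]
Entering loop: for num in lst:

After execution: n_items = 0
0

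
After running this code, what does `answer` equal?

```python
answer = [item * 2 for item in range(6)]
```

Let's trace through this code step by step.

Initialize: answer = [item * 2 for item in range(6)]

After execution: answer = [0, 2, 4, 6, 8, 10]
[0, 2, 4, 6, 8, 10]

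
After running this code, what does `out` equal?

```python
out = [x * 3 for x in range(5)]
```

Let's trace through this code step by step.

Initialize: out = [x * 3 for x in range(5)]

After execution: out = [0, 3, 6, 9, 12]
[0, 3, 6, 9, 12]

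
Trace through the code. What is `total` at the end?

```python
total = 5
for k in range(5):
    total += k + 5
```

Let's trace through this code step by step.

Initialize: total = 5
Entering loop: for k in range(5):

After execution: total = 40
40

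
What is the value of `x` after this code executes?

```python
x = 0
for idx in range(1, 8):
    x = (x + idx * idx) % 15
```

Let's trace through this code step by step.

Initialize: x = 0
Entering loop: for idx in range(1, 8):

After execution: x = 5
5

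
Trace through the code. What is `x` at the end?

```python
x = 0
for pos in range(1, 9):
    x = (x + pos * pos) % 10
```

Let's trace through this code step by step.

Initialize: x = 0
Entering loop: for pos in range(1, 9):

After execution: x = 4
4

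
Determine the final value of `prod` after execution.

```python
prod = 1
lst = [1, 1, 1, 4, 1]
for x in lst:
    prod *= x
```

Let's trace through this code step by step.

Initialize: prod = 1
Initialize: lst = [1, 1, 1, 4, 1]
Entering loop: for x in lst:

After execution: prod = 4
4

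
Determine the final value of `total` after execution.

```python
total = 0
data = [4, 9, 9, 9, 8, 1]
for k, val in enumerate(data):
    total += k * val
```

Let's trace through this code step by step.

Initialize: total = 0
Initialize: data = [4, 9, 9, 9, 8, 1]
Entering loop: for k, val in enumerate(data):

After execution: total = 91
91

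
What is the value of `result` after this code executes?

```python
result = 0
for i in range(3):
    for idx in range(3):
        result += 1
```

Let's trace through this code step by step.

Initialize: result = 0
Entering loop: for i in range(3):

After execution: result = 9
9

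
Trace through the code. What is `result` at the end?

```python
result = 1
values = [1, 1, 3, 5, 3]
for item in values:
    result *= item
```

Let's trace through this code step by step.

Initialize: result = 1
Initialize: values = [1, 1, 3, 5, 3]
Entering loop: for item in values:

After execution: result = 45
45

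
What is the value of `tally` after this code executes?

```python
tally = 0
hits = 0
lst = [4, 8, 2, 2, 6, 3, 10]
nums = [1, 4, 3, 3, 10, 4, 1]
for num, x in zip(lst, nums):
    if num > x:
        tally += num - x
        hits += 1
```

Let's trace through this code step by step.

Initialize: tally = 0
Initialize: hits = 0
Initialize: lst = [4, 8, 2, 2, 6, 3, 10]
Initialize: nums = [1, 4, 3, 3, 10, 4, 1]
Entering loop: for num, x in zip(lst, nums):

After execution: tally = 16
16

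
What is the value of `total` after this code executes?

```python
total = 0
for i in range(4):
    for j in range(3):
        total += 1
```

Let's trace through this code step by step.

Initialize: total = 0
Entering loop: for i in range(4):

After execution: total = 12
12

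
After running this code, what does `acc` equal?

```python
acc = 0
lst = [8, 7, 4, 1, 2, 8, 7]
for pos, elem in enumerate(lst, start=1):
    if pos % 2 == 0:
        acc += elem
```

Let's trace through this code step by step.

Initialize: acc = 0
Initialize: lst = [8, 7, 4, 1, 2, 8, 7]
Entering loop: for pos, elem in enumerate(lst, start=1):

After execution: acc = 16
16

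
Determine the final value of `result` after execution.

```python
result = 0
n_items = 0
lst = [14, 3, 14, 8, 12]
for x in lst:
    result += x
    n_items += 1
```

Let's trace through this code step by step.

Initialize: result = 0
Initialize: n_items = 0
Initialize: lst = [14, 3, 14, 8, 12]
Entering loop: for x in lst:

After execution: result = 51
51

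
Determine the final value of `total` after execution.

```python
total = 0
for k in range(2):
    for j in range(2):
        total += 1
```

Let's trace through this code step by step.

Initialize: total = 0
Entering loop: for k in range(2):

After execution: total = 4
4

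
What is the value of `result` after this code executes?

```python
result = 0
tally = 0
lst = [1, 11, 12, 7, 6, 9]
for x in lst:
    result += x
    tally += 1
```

Let's trace through this code step by step.

Initialize: result = 0
Initialize: tally = 0
Initialize: lst = [1, 11, 12, 7, 6, 9]
Entering loop: for x in lst:

After execution: result = 46
46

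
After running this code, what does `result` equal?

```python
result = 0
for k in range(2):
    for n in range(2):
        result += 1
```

Let's trace through this code step by step.

Initialize: result = 0
Entering loop: for k in range(2):

After execution: result = 4
4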